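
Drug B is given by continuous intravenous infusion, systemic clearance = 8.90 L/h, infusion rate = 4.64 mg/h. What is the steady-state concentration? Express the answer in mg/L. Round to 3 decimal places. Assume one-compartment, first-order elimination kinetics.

At steady state Css = R₀ / CL = 4.64 / 8.900 = 0.5213 mg/L

0.521 mg/L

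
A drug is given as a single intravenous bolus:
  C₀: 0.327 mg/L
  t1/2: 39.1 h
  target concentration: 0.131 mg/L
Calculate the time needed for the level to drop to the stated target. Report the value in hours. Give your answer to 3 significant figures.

51.6 h

k = ln2 / t½ = 0.693147 / 39.1 = 0.01773 h⁻¹
t = ln(C₀ / C) / k = ln(0.3270 / 0.131) / 0.01773
  = ln(2.496) / 0.01773 = 0.9147 / 0.01773 = 51.59 h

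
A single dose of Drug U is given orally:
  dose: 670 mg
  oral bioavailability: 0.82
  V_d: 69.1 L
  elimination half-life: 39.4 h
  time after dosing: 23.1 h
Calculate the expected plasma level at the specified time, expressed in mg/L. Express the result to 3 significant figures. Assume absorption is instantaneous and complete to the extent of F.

Amount reaching circulation = F × Dose = 0.82 × 670.0 = 549.4 mg
C₀ = F·Dose / Vd = 549.4 / 69.1 = 7.951 mg/L
k = ln2 / t½ = 0.693147 / 39.4 = 0.01759 h⁻¹
C = C₀ · e^(−k·t) = 7.951 × e^(−0.01759 × 23.1)
  = 7.951 × 0.6661 = 5.296 mg/L

5.30 mg/L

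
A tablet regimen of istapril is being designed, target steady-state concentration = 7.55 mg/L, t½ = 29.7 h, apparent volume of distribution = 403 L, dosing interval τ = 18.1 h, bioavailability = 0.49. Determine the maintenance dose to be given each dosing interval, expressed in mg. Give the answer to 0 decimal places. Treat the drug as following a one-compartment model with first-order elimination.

k = ln2 / t½ = 0.693147 / 29.7 = 0.02334 h⁻¹
CL = k × Vd = 0.02334 × 403 = 9.406 L/h
At steady state, F × (Dose/τ) = Css × CL.
Dose = Css × CL × τ / F = 7.55 × 9.406 × 18.1 / 0.49 = 2623 mg

2623 mg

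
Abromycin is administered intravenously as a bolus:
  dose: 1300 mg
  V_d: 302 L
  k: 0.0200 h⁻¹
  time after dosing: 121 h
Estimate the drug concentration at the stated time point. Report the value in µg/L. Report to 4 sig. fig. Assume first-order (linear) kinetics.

C₀ = Dose / Vd = 1300 / 302 = 4.305 mg/L
C = C₀ · e^(−k·t) = 4.305 × e^(−0.02000 × 121)
  = 4.305 × 0.08892 = 0.3828 mg/L
Convert: 0.3828 mg/L × 1000 = 382.8 µg/L

382.8 µg/L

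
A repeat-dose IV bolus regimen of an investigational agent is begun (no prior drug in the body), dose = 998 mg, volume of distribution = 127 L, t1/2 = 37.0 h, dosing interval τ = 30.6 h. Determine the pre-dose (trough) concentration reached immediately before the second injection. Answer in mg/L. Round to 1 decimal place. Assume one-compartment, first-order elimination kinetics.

C₀ per dose = Dose / Vd = 998 / 127 = 7.858 mg/L
k = ln2 / t½ = 0.693147 / 37.0 = 0.01873 h⁻¹
Fraction remaining after one interval: r = e^(−kτ) = e^(−0.01873 × 30.6) = 0.5638
Before dose 2, 1 dose has been given (aged 1τ).
C_trough = C₀ × r = 7.858 × 0.5638 = 4.430 mg/L

4.4 mg/L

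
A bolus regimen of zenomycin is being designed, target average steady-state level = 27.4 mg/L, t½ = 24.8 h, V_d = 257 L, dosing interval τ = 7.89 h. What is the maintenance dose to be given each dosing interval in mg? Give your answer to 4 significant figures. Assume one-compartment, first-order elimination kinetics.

1553 mg

k = ln2 / t½ = 0.693147 / 24.8 = 0.02795 h⁻¹
CL = k × Vd = 0.02795 × 257 = 7.183 L/h
At steady state, Dose/τ = Css × CL.
Dose = Css × CL × τ = 27.4 × 7.183 × 7.89 = 1553 mg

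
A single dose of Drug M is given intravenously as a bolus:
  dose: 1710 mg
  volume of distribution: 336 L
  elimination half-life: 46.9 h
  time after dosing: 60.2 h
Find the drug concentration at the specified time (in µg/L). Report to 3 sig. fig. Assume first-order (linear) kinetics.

2090 µg/L

C₀ = Dose / Vd = 1710 / 336 = 5.089 mg/L
k = ln2 / t½ = 0.693147 / 46.9 = 0.01478 h⁻¹
C = C₀ · e^(−k·t) = 5.089 × e^(−0.01478 × 60.2)
  = 5.089 × 0.4108 = 2.091 mg/L
Convert: 2.091 mg/L × 1000 = 2091 µg/L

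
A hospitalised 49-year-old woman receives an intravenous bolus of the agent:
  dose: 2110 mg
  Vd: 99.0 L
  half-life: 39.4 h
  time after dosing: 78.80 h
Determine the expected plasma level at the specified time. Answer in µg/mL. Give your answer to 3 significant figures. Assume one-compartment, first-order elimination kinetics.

C₀ = Dose / Vd = 2110 / 99.0 = 21.31 mg/L
k = ln2 / t½ = 0.693147 / 39.4 = 0.01759 h⁻¹
t / t½ = 78.80 / 39.4 = 2 half-lives
C = C₀ × (1/2)^2 = 21.31 × 0.2500 = 5.328 mg/L
(5.328 mg/L = 5.328 µg/mL)

5.33 µg/mL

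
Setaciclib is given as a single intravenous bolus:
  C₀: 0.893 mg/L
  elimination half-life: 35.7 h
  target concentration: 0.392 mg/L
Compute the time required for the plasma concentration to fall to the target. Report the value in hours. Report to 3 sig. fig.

k = ln2 / t½ = 0.693147 / 35.7 = 0.01942 h⁻¹
t = ln(C₀ / C) / k = ln(0.8930 / 0.392) / 0.01942
  = ln(2.278) / 0.01942 = 0.8233 / 0.01942 = 42.39 h

42.4 h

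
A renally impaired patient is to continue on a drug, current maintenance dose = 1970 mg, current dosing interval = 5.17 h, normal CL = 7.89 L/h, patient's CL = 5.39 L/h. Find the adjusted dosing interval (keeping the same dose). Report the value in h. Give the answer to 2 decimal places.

7.57 h

To keep the same average steady-state level, dosing rate must scale with clearance.
CL ratio = 5.39 / 7.89 = 0.6831
New interval (same dose) = 5.17 / 0.6831 = 7.568 h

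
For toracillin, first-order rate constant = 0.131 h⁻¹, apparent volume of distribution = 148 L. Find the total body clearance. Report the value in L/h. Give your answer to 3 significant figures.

CL = k × Vd = 0.131 × 148 = 19.39 L/h

19.4 L/h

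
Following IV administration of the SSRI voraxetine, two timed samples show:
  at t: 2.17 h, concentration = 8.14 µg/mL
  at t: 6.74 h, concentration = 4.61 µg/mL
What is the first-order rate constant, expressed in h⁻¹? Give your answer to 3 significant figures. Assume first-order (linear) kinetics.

k = ln(C₁/C₂) / (t₂ − t₁) = ln(8.14/4.61) / (6.74 − 2.17)
  = 0.5686 / 4.570 = 0.1244 h⁻¹

0.124 h⁻¹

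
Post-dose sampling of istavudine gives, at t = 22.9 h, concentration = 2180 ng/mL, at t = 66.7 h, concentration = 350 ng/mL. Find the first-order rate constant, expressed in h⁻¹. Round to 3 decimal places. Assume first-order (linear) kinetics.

0.042 h⁻¹

k = ln(C₁/C₂) / (t₂ − t₁) = ln(2180/350) / (66.7 − 22.9)
  = 1.829 / 43.80 = 0.04176 h⁻¹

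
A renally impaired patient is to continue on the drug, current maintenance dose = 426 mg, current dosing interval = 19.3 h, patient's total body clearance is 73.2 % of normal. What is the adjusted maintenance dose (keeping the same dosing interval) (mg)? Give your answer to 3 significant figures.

To keep the same average steady-state level, dosing rate must scale with clearance.
CL ratio = 73.2 / 100 = 0.7320
New dose (same interval) = 426 × 0.7320 = 311.8 mg

312 mg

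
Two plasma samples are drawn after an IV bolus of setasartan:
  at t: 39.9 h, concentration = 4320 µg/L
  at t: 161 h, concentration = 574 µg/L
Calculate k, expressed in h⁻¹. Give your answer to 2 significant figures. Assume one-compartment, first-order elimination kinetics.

0.017 h⁻¹

k = ln(C₁/C₂) / (t₂ − t₁) = ln(4320/574) / (161 − 39.9)
  = 2.018 / 121.1 = 0.01666 h⁻¹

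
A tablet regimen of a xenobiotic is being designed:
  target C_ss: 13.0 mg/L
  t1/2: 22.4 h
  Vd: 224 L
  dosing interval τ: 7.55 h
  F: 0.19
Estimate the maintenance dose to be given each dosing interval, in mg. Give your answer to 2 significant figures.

k = ln2 / t½ = 0.693147 / 22.4 = 0.03094 h⁻¹
CL = k × Vd = 0.03094 × 224 = 6.931 L/h
At steady state, F × (Dose/τ) = Css × CL.
Dose = Css × CL × τ / F = 13.0 × 6.931 × 7.55 / 0.19 = 3580 mg

3600 mg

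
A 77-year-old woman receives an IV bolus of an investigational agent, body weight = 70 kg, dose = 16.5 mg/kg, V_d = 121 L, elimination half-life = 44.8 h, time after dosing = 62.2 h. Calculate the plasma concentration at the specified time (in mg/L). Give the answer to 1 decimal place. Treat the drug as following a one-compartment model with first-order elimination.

3.6 mg/L

Total dose = 16.5 × 70 = 1155 mg
C₀ = Dose / Vd = 1155 / 121 = 9.545 mg/L
k = ln2 / t½ = 0.693147 / 44.8 = 0.01547 h⁻¹
C = C₀ · e^(−k·t) = 9.545 × e^(−0.01547 × 62.2)
  = 9.545 × 0.3820 = 3.646 mg/L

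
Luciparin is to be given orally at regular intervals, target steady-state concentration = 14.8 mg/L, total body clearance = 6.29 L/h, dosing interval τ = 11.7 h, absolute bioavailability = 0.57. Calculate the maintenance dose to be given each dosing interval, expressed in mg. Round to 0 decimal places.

1911 mg

At steady state, F × (Dose/τ) = Css × CL.
Dose = Css × CL × τ / F = 14.8 × 6.290 × 11.7 / 0.57 = 1911 mg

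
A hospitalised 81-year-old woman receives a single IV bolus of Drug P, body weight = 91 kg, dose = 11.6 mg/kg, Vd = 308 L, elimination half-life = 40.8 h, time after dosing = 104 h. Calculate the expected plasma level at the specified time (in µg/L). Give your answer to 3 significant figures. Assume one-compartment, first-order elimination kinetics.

Total dose = 11.6 × 91 = 1056 mg
C₀ = Dose / Vd = 1056 / 308 = 3.429 mg/L
k = ln2 / t½ = 0.693147 / 40.8 = 0.01699 h⁻¹
C = C₀ · e^(−k·t) = 3.429 × e^(−0.01699 × 104)
  = 3.429 × 0.1709 = 0.5860 mg/L
Convert: 0.5860 mg/L × 1000 = 586.0 µg/L

586 µg/L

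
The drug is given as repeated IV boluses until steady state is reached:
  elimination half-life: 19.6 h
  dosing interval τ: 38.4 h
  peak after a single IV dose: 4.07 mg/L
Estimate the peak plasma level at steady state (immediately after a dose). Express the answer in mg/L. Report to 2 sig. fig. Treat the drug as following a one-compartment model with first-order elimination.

k = ln2 / t½ = 0.693147 / 19.6 = 0.03536 h⁻¹
e^(−kτ) = e^(−0.03536 × 38.4) = 0.2572
Accumulation ratio R = 1 / (1 − e^(−kτ)) = 1 / (1 − 0.2572) = 1.346
Steady-state peak = C₀ × R = 4.07 × 1.346 = 5.478 mg/L

5.5 mg/L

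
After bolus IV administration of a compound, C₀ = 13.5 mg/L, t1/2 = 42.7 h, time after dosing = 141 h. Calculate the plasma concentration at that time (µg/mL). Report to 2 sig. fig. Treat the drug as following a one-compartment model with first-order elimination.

1.4 µg/mL

k = ln2 / t½ = 0.693147 / 42.7 = 0.01623 h⁻¹
C = C₀ · e^(−k·t) = 13.50 × e^(−0.01623 × 141)
  = 13.50 × 0.1014 = 1.369 mg/L
(1.369 mg/L = 1.369 µg/mL)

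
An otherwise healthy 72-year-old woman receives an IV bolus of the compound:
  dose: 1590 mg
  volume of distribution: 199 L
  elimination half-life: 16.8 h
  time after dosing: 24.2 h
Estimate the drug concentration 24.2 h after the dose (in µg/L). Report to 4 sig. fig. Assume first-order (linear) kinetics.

2944 µg/L

C₀ = Dose / Vd = 1590 / 199 = 7.990 mg/L
k = ln2 / t½ = 0.693147 / 16.8 = 0.04126 h⁻¹
C = C₀ · e^(−k·t) = 7.990 × e^(−0.04126 × 24.2)
  = 7.990 × 0.3684 = 2.944 mg/L
Convert: 2.944 mg/L × 1000 = 2944 µg/L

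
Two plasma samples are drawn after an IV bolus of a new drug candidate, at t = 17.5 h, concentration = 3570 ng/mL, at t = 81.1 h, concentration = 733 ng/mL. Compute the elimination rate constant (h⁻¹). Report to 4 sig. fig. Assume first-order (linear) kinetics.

0.02489 h⁻¹

k = ln(C₁/C₂) / (t₂ − t₁) = ln(3570/733) / (81.1 − 17.5)
  = 1.583 / 63.60 = 0.02489 h⁻¹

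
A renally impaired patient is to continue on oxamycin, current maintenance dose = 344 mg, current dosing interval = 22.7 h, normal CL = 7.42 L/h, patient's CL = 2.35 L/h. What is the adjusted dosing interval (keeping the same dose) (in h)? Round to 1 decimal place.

To keep the same average steady-state level, dosing rate must scale with clearance.
CL ratio = 2.35 / 7.42 = 0.3167
New interval (same dose) = 22.7 / 0.3167 = 71.68 h

71.7 h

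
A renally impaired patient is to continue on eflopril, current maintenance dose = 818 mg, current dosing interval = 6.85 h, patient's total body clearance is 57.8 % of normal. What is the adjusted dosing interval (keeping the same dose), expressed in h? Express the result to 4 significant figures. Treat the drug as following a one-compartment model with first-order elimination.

To keep the same average steady-state level, dosing rate must scale with clearance.
CL ratio = 57.8 / 100 = 0.5780
New interval (same dose) = 6.85 / 0.5780 = 11.85 h

11.85 h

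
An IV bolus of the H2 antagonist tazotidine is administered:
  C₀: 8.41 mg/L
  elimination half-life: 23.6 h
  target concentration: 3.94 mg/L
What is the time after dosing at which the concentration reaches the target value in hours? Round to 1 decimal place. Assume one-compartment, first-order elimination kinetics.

k = ln2 / t½ = 0.693147 / 23.6 = 0.02937 h⁻¹
t = ln(C₀ / C) / k = ln(8.410 / 3.94) / 0.02937
  = ln(2.135) / 0.02937 = 0.7585 / 0.02937 = 25.83 h

25.8 h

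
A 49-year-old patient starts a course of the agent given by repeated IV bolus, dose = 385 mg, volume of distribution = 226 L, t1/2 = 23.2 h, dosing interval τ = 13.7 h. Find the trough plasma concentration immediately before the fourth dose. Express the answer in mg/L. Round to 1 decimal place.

2.4 mg/L

C₀ per dose = Dose / Vd = 385 / 226 = 1.704 mg/L
k = ln2 / t½ = 0.693147 / 23.2 = 0.02988 h⁻¹
Fraction remaining after one interval: r = e^(−kτ) = e^(−0.02988 × 13.7) = 0.6641
Before dose 4, 3 doses have been given (aged 1τ, 2τ, 3τ).
C_trough = C₀ × (r + r² + … + r^3) = C₀ × r(1−r^3)/(1−r)
        = 1.704 × 0.6641 × (1 − 0.2929) / (1 − 0.6641) = 2.382 mg/L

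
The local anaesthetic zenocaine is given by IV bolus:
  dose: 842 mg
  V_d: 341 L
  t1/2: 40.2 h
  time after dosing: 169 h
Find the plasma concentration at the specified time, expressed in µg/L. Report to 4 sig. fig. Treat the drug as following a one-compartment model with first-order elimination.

134.0 µg/L

C₀ = Dose / Vd = 842.0 / 341 = 2.469 mg/L
k = ln2 / t½ = 0.693147 / 40.2 = 0.01724 h⁻¹
C = C₀ · e^(−k·t) = 2.469 × e^(−0.01724 × 169)
  = 2.469 × 0.05428 = 0.1340 mg/L
Convert: 0.1340 mg/L × 1000 = 134.0 µg/L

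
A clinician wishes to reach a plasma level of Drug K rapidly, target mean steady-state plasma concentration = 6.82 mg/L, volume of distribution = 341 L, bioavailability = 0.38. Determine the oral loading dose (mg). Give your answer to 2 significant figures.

LD = Css × Vd / F = 6.82 × 341 / 0.38 = 6120 mg

6100 mg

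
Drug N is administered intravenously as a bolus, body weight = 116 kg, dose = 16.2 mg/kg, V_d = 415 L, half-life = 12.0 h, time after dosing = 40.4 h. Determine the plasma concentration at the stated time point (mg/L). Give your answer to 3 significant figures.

0.439 mg/L

Total dose = 16.2 × 116 = 1879 mg
C₀ = Dose / Vd = 1879 / 415 = 4.528 mg/L
k = ln2 / t½ = 0.693147 / 12.0 = 0.05776 h⁻¹
C = C₀ · e^(−k·t) = 4.528 × e^(−0.05776 × 40.4)
  = 4.528 × 0.09696 = 0.4390 mg/L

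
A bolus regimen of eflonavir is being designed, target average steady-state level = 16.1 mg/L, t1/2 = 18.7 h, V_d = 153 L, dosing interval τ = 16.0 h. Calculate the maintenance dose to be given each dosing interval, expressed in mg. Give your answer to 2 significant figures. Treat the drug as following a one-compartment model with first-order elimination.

k = ln2 / t½ = 0.693147 / 18.7 = 0.03707 h⁻¹
CL = k × Vd = 0.03707 × 153 = 5.672 L/h
At steady state, Dose/τ = Css × CL.
Dose = Css × CL × τ = 16.1 × 5.672 × 16.0 = 1461 mg

1500 mg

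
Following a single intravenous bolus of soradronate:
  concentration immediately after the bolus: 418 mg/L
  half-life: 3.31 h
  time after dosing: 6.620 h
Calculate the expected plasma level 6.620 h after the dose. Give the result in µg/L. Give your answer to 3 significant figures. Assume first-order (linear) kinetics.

105000 µg/L

k = ln2 / t½ = 0.693147 / 3.31 = 0.2094 h⁻¹
t / t½ = 6.620 / 3.31 = 2 half-lives
C = C₀ × (1/2)^2 = 418.0 × 0.2500 = 104.5 mg/L
Convert: 104.5 mg/L × 1000 = 104500 µg/L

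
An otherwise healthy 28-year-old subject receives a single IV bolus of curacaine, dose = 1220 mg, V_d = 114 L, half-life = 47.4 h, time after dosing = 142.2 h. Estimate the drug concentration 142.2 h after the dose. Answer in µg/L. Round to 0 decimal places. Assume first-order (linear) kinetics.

C₀ = Dose / Vd = 1220 / 114 = 10.70 mg/L
k = ln2 / t½ = 0.693147 / 47.4 = 0.01462 h⁻¹
t / t½ = 142.2 / 47.4 = 3 half-lives
C = C₀ × (1/2)^3 = 10.70 × 0.1250 = 1.338 mg/L
Convert: 1.338 mg/L × 1000 = 1338 µg/L

1338 µg/L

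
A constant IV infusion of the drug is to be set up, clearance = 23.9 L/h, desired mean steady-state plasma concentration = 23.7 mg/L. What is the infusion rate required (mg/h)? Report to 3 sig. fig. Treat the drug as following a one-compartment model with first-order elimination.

At steady state, infusion rate R₀ = Css × CL = 23.7 × 23.90 = 566.4 mg/h

566 mg/h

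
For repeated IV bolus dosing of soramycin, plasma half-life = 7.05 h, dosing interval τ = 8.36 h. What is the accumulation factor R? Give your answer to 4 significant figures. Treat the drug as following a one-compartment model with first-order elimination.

1.784

k = ln2 / t½ = 0.693147 / 7.05 = 0.09832 h⁻¹
e^(−kτ) = e^(−0.09832 × 8.36) = 0.4396
Accumulation ratio R = 1 / (1 − e^(−kτ)) = 1 / (1 − 0.4396) = 1.784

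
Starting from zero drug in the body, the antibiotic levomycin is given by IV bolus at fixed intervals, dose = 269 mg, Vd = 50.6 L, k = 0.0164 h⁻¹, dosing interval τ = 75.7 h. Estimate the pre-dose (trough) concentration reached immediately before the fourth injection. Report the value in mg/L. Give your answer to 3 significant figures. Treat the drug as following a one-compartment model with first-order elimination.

C₀ per dose = Dose / Vd = 269 / 50.6 = 5.316 mg/L
Fraction remaining after one interval: r = e^(−kτ) = e^(−0.01640 × 75.7) = 0.2890
Before dose 4, 3 doses have been given (aged 1τ, 2τ, 3τ).
C_trough = C₀ × (r + r² + … + r^3) = C₀ × r(1−r^3)/(1−r)
        = 5.316 × 0.2890 × (1 − 0.02414) / (1 − 0.2890) = 2.109 mg/L

2.11 mg/L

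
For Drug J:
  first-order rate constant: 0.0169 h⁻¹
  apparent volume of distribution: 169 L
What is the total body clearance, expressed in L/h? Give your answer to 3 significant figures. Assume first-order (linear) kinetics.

2.86 L/h

CL = k × Vd = 0.0169 × 169 = 2.856 L/h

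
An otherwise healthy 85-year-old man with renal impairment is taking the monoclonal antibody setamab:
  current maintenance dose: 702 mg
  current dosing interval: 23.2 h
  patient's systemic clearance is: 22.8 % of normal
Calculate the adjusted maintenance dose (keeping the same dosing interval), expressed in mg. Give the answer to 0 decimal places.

To keep the same average steady-state level, dosing rate must scale with clearance.
CL ratio = 22.8 / 100 = 0.2280
New dose (same interval) = 702 × 0.2280 = 160.1 mg

160 mg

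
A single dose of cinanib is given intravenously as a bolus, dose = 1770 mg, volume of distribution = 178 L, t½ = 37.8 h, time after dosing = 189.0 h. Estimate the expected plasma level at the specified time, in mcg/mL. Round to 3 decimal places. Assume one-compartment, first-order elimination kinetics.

0.311 mcg/mL

C₀ = Dose / Vd = 1770 / 178 = 9.944 mg/L
k = ln2 / t½ = 0.693147 / 37.8 = 0.01834 h⁻¹
t / t½ = 189.0 / 37.8 = 5 half-lives
C = C₀ × (1/2)^5 = 9.944 × 0.03125 = 0.3108 mg/L
(0.3108 mg/L = 0.3108 mcg/mL)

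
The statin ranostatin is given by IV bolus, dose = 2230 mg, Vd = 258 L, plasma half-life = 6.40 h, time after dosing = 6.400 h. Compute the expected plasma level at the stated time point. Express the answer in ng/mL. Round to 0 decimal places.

4322 ng/mL

C₀ = Dose / Vd = 2230 / 258 = 8.643 mg/L
k = ln2 / t½ = 0.693147 / 6.40 = 0.1083 h⁻¹
t / t½ = 6.400 / 6.40 = 1 half-lives
C = C₀ × (1/2)^1 = 8.643 × 0.5000 = 4.322 mg/L
Convert: 4.322 mg/L × 1000 = 4322 ng/mL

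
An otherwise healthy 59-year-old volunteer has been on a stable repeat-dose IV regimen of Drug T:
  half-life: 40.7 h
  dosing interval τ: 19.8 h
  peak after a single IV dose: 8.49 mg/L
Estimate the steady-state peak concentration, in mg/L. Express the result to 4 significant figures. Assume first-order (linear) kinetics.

k = ln2 / t½ = 0.693147 / 40.7 = 0.01703 h⁻¹
e^(−kτ) = e^(−0.01703 × 19.8) = 0.7138
Accumulation ratio R = 1 / (1 − e^(−kτ)) = 1 / (1 − 0.7138) = 3.494
Steady-state peak = C₀ × R = 8.49 × 3.494 = 29.66 mg/L

29.66 mg/L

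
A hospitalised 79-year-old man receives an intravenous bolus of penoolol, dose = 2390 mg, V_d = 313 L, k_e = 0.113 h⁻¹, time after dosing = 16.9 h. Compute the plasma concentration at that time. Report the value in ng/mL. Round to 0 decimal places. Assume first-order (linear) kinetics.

C₀ = Dose / Vd = 2390 / 313 = 7.636 mg/L
C = C₀ · e^(−k·t) = 7.636 × e^(−0.1130 × 16.9)
  = 7.636 × 0.1481 = 1.131 mg/L
Convert: 1.131 mg/L × 1000 = 1131 ng/mL

1131 ng/mL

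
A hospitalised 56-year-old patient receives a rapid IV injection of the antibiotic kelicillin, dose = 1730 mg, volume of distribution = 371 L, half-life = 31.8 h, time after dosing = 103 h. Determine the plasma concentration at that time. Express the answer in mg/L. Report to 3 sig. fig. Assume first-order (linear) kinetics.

0.494 mg/L

C₀ = Dose / Vd = 1730 / 371 = 4.663 mg/L
k = ln2 / t½ = 0.693147 / 31.8 = 0.02180 h⁻¹
C = C₀ · e^(−k·t) = 4.663 × e^(−0.02180 × 103)
  = 4.663 × 0.1059 = 0.4938 mg/L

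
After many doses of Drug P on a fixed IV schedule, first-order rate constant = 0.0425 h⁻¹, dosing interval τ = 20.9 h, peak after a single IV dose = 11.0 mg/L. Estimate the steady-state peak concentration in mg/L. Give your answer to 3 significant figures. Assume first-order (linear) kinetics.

18.7 mg/L

e^(−kτ) = e^(−0.04250 × 20.9) = 0.4114
Accumulation ratio R = 1 / (1 − e^(−kτ)) = 1 / (1 − 0.4114) = 1.699
Steady-state peak = C₀ × R = 11.0 × 1.699 = 18.69 mg/L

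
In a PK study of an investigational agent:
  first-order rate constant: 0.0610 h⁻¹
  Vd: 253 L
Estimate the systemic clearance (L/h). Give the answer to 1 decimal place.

CL = k × Vd = 0.0610 × 253 = 15.43 L/h

15.4 L/h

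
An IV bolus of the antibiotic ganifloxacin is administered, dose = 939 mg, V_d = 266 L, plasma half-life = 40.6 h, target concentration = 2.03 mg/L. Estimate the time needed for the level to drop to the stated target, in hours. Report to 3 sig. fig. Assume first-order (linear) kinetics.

32.4 h

C₀ = Dose / Vd = 939.0 / 266 = 3.530 mg/L
k = ln2 / t½ = 0.693147 / 40.6 = 0.01707 h⁻¹
t = ln(C₀ / C) / k = ln(3.530 / 2.03) / 0.01707
  = ln(1.739) / 0.01707 = 0.5533 / 0.01707 = 32.41 h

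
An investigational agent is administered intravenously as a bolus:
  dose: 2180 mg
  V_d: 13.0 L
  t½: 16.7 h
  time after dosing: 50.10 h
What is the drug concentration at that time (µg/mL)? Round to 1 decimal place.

21.0 µg/mL

C₀ = Dose / Vd = 2180 / 13.0 = 167.7 mg/L
k = ln2 / t½ = 0.693147 / 16.7 = 0.04151 h⁻¹
t / t½ = 50.10 / 16.7 = 3 half-lives
C = C₀ × (1/2)^3 = 167.7 × 0.1250 = 20.96 mg/L
(20.96 mg/L = 20.96 µg/mL)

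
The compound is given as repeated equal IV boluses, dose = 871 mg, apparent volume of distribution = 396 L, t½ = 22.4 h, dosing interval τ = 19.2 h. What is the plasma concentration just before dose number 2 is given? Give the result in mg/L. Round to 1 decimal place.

1.2 mg/L

C₀ per dose = Dose / Vd = 871 / 396 = 2.199 mg/L
k = ln2 / t½ = 0.693147 / 22.4 = 0.03094 h⁻¹
Fraction remaining after one interval: r = e^(−kτ) = e^(−0.03094 × 19.2) = 0.5521
Before dose 2, 1 dose has been given (aged 1τ).
C_trough = C₀ × r = 2.199 × 0.5521 = 1.214 mg/L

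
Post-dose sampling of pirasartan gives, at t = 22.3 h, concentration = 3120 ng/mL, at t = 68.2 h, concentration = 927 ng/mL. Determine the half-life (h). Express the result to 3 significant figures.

k = ln(C₁/C₂) / (t₂ − t₁) = ln(3120/927) / (68.2 − 22.3)
  = 1.214 / 45.90 = 0.02645 h⁻¹
t½ = ln2 / k = 0.693147 / 0.02645 = 26.21 h

26.2 h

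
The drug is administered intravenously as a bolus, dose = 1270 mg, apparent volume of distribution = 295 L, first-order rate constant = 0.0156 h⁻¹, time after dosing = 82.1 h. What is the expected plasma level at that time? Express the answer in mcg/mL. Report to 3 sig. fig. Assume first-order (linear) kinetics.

1.20 mcg/mL

C₀ = Dose / Vd = 1270 / 295 = 4.305 mg/L
C = C₀ · e^(−k·t) = 4.305 × e^(−0.01560 × 82.1)
  = 4.305 × 0.2778 = 1.196 mg/L
(1.196 mg/L = 1.196 mcg/mL)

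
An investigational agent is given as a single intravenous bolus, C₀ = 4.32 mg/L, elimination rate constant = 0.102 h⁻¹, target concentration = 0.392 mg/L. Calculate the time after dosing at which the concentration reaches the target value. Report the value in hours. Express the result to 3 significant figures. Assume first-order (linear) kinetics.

23.5 h

t = ln(C₀ / C) / k = ln(4.320 / 0.392) / 0.1020
  = ln(11.02) / 0.1020 = 2.400 / 0.1020 = 23.53 h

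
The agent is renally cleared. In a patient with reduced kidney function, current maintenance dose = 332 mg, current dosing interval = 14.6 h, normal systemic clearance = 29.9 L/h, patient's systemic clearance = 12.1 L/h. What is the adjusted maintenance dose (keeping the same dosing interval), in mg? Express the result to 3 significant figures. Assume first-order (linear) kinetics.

134 mg

To keep the same average steady-state level, dosing rate must scale with clearance.
CL ratio = 12.1 / 29.9 = 0.4047
New dose (same interval) = 332 × 0.4047 = 134.4 mg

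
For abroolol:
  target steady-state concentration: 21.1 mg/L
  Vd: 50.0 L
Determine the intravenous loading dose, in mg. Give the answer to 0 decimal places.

1055 mg

LD = Css × Vd = 21.1 × 50.0 = 1055 mg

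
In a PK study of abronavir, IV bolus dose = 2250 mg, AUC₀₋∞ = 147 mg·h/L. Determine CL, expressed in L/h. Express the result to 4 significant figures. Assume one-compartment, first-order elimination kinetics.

15.31 L/h

CL = Dose / AUC = 2250 / 147 = 15.31 L/h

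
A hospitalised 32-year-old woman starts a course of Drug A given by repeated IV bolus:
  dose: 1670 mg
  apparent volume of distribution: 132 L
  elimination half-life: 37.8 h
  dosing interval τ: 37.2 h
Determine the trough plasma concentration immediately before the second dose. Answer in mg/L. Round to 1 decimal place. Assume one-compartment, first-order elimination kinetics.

6.4 mg/L

C₀ per dose = Dose / Vd = 1670 / 132 = 12.65 mg/L
k = ln2 / t½ = 0.693147 / 37.8 = 0.01834 h⁻¹
Fraction remaining after one interval: r = e^(−kτ) = e^(−0.01834 × 37.2) = 0.5055
Before dose 2, 1 dose has been given (aged 1τ).
C_trough = C₀ × r = 12.65 × 0.5055 = 6.395 mg/L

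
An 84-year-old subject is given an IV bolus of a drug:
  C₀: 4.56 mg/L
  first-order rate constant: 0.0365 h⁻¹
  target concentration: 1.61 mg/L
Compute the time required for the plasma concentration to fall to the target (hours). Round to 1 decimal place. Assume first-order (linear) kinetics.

28.5 h

t = ln(C₀ / C) / k = ln(4.560 / 1.61) / 0.03650
  = ln(2.832) / 0.03650 = 1.041 / 0.03650 = 28.52 h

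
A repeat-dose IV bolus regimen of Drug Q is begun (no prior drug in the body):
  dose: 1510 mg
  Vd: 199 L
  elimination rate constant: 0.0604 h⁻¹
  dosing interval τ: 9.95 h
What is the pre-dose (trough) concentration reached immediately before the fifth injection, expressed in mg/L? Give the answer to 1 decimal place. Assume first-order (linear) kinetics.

C₀ per dose = Dose / Vd = 1510 / 199 = 7.588 mg/L
Fraction remaining after one interval: r = e^(−kτ) = e^(−0.06040 × 9.95) = 0.5483
Before dose 5, 4 doses have been given (aged 1τ, 2τ, 3τ, 4τ).
C_trough = C₀ × (r + r² + … + r^4) = C₀ × r(1−r^4)/(1−r)
        = 7.588 × 0.5483 × (1 − 0.09038) / (1 − 0.5483) = 8.378 mg/L

8.4 mg/L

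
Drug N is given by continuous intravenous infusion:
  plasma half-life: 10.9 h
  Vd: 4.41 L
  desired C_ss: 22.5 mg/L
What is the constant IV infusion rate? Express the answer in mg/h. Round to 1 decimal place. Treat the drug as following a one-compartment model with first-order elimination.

k = ln2 / t½ = 0.693147 / 10.9 = 0.06359 h⁻¹
CL = k × Vd = 0.06359 × 4.41 = 0.2804 L/h
At steady state, infusion rate R₀ = Css × CL = 22.5 × 0.2804 = 6.309 mg/h

6.3 mg/h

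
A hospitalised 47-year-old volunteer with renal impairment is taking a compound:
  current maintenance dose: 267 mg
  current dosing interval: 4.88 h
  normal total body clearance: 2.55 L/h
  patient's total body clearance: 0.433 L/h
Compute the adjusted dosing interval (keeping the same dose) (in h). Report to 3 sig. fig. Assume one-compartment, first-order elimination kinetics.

To keep the same average steady-state level, dosing rate must scale with clearance.
CL ratio = 0.433 / 2.55 = 0.1698
New interval (same dose) = 4.88 / 0.1698 = 28.74 h

28.7 h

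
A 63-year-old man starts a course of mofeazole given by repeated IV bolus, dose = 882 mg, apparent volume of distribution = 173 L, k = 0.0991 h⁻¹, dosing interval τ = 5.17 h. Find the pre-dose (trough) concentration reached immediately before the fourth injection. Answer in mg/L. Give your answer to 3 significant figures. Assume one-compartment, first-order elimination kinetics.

C₀ per dose = Dose / Vd = 882 / 173 = 5.098 mg/L
Fraction remaining after one interval: r = e^(−kτ) = e^(−0.09910 × 5.17) = 0.5991
Before dose 4, 3 doses have been given (aged 1τ, 2τ, 3τ).
C_trough = C₀ × (r + r² + … + r^3) = C₀ × r(1−r^3)/(1−r)
        = 5.098 × 0.5991 × (1 − 0.2150) / (1 − 0.5991) = 5.980 mg/L

5.98 mg/L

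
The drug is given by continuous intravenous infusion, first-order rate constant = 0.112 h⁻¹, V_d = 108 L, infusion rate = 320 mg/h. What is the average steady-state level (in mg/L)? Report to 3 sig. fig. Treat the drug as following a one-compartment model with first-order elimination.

CL = k × Vd = 0.1120 × 108 = 12.10 L/h
At steady state Css = R₀ / CL = 320 / 12.10 = 26.45 mg/L

26.5 mg/L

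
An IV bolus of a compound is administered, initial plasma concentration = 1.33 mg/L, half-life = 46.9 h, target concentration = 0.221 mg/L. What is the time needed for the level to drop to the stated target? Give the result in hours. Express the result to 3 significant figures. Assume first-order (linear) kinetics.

k = ln2 / t½ = 0.693147 / 46.9 = 0.01478 h⁻¹
t = ln(C₀ / C) / k = ln(1.330 / 0.221) / 0.01478
  = ln(6.018) / 0.01478 = 1.795 / 0.01478 = 121.4 h

121 h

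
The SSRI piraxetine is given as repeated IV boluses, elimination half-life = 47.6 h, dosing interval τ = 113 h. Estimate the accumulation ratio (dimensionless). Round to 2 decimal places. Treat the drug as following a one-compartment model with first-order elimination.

k = ln2 / t½ = 0.693147 / 47.6 = 0.01456 h⁻¹
e^(−kτ) = e^(−0.01456 × 113) = 0.1930
Accumulation ratio R = 1 / (1 − e^(−kτ)) = 1 / (1 − 0.1930) = 1.239

1.24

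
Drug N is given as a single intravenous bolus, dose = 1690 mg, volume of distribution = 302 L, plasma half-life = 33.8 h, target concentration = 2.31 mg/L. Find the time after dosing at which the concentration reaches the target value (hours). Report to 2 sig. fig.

C₀ = Dose / Vd = 1690 / 302 = 5.596 mg/L
k = ln2 / t½ = 0.693147 / 33.8 = 0.02051 h⁻¹
t = ln(C₀ / C) / k = ln(5.596 / 2.31) / 0.02051
  = ln(2.423) / 0.02051 = 0.8850 / 0.02051 = 43.15 h

43 h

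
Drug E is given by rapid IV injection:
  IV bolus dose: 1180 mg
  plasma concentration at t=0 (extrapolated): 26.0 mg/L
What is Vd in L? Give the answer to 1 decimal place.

45.4 L

Vd = Dose / C₀ = 1180 / 26.0 = 45.38 L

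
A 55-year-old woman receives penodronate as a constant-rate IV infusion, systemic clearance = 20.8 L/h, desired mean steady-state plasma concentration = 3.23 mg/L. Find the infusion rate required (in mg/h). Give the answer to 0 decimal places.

At steady state, infusion rate R₀ = Css × CL = 3.23 × 20.80 = 67.18 mg/h

67 mg/h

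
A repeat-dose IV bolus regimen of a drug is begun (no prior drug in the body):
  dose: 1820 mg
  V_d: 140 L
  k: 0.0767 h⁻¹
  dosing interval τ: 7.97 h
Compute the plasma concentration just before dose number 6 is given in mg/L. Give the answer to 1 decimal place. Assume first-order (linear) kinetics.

14.7 mg/L

C₀ per dose = Dose / Vd = 1820 / 140 = 13.00 mg/L
Fraction remaining after one interval: r = e^(−kτ) = e^(−0.07670 × 7.97) = 0.5426
Before dose 6, 5 doses have been given (aged 1τ, 2τ, 3τ, 4τ, 5τ).
C_trough = C₀ × (r + r² + … + r^5) = C₀ × r(1−r^5)/(1−r)
        = 13.00 × 0.5426 × (1 − 0.04703) / (1 − 0.5426) = 14.70 mg/L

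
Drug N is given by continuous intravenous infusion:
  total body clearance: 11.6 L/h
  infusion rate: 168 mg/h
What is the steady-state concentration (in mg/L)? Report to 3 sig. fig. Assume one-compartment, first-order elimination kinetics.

14.5 mg/L

At steady state Css = R₀ / CL = 168 / 11.60 = 14.48 mg/L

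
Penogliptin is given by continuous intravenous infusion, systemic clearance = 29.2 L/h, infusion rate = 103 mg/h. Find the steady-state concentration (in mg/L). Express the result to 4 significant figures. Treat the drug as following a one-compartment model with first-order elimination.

At steady state Css = R₀ / CL = 103 / 29.20 = 3.527 mg/L

3.527 mg/L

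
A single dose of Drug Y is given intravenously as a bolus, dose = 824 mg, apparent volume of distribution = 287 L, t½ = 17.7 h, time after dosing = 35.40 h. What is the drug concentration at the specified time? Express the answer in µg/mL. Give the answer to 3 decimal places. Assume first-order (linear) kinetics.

0.718 µg/mL

C₀ = Dose / Vd = 824.0 / 287 = 2.871 mg/L
k = ln2 / t½ = 0.693147 / 17.7 = 0.03916 h⁻¹
t / t½ = 35.40 / 17.7 = 2 half-lives
C = C₀ × (1/2)^2 = 2.871 × 0.2500 = 0.7178 mg/L
(0.7178 mg/L = 0.7178 µg/mL)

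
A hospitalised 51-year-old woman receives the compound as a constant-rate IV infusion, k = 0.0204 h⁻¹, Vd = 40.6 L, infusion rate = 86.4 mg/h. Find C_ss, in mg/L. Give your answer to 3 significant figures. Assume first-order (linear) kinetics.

104 mg/L

CL = k × Vd = 0.02040 × 40.6 = 0.8282 L/h
At steady state Css = R₀ / CL = 86.4 / 0.8282 = 104.3 mg/L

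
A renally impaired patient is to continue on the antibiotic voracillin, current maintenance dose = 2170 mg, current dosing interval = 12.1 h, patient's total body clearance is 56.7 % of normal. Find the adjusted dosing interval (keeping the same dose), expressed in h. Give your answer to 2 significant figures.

21 h

To keep the same average steady-state level, dosing rate must scale with clearance.
CL ratio = 56.7 / 100 = 0.5670
New interval (same dose) = 12.1 / 0.5670 = 21.34 h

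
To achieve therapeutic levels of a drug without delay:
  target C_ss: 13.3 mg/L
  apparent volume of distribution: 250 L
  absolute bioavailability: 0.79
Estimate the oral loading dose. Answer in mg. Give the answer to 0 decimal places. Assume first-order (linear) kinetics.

4209 mg

LD = Css × Vd / F = 13.3 × 250 / 0.79 = 4209 mg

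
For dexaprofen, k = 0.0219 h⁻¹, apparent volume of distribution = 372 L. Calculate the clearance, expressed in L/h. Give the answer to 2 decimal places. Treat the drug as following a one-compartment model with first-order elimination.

CL = k × Vd = 0.0219 × 372 = 8.147 L/h

8.15 L/h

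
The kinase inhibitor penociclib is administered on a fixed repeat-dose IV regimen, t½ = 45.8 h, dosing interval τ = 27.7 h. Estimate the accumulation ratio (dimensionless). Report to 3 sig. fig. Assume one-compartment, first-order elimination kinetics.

k = ln2 / t½ = 0.693147 / 45.8 = 0.01513 h⁻¹
e^(−kτ) = e^(−0.01513 × 27.7) = 0.6576
Accumulation ratio R = 1 / (1 − e^(−kτ)) = 1 / (1 − 0.6576) = 2.921

2.92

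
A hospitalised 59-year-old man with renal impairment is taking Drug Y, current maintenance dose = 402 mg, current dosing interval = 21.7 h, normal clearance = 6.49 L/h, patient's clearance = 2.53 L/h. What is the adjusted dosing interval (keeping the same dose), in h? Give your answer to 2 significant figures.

56 h

To keep the same average steady-state level, dosing rate must scale with clearance.
CL ratio = 2.53 / 6.49 = 0.3898
New interval (same dose) = 21.7 / 0.3898 = 55.67 h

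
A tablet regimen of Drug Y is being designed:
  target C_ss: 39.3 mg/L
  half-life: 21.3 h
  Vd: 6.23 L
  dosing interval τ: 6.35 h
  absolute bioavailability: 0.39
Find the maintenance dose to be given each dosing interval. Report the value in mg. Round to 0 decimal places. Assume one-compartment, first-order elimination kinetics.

130 mg

k = ln2 / t½ = 0.693147 / 21.3 = 0.03254 h⁻¹
CL = k × Vd = 0.03254 × 6.23 = 0.2027 L/h
At steady state, F × (Dose/τ) = Css × CL.
Dose = Css × CL × τ / F = 39.3 × 0.2027 × 6.35 / 0.39 = 129.7 mg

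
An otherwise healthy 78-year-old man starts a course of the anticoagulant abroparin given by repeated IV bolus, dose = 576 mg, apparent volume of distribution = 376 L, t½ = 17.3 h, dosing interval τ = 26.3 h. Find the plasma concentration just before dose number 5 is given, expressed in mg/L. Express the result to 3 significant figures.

0.808 mg/L

C₀ per dose = Dose / Vd = 576 / 376 = 1.532 mg/L
k = ln2 / t½ = 0.693147 / 17.3 = 0.04007 h⁻¹
Fraction remaining after one interval: r = e^(−kτ) = e^(−0.04007 × 26.3) = 0.3486
Before dose 5, 4 doses have been given (aged 1τ, 2τ, 3τ, 4τ).
C_trough = C₀ × (r + r² + … + r^4) = C₀ × r(1−r^4)/(1−r)
        = 1.532 × 0.3486 × (1 − 0.01477) / (1 − 0.3486) = 0.8077 mg/L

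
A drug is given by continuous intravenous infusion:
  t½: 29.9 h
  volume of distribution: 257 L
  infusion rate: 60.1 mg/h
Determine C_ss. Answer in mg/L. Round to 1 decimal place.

k = ln2 / t½ = 0.693147 / 29.9 = 0.02318 h⁻¹
CL = k × Vd = 0.02318 × 257 = 5.957 L/h
At steady state Css = R₀ / CL = 60.1 / 5.957 = 10.09 mg/L

10.1 mg/L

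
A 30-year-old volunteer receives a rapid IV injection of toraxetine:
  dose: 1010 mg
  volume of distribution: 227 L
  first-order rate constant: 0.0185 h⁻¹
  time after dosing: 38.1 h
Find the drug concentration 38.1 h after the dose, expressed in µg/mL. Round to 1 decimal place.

C₀ = Dose / Vd = 1010 / 227 = 4.449 mg/L
C = C₀ · e^(−k·t) = 4.449 × e^(−0.01850 × 38.1)
  = 4.449 × 0.4942 = 2.199 mg/L
(2.199 mg/L = 2.199 µg/mL)

2.2 µg/mL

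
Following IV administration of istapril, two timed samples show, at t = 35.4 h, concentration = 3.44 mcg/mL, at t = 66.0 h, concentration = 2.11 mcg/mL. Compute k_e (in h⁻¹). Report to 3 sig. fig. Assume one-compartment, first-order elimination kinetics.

k = ln(C₁/C₂) / (t₂ − t₁) = ln(3.44/2.11) / (66.0 − 35.4)
  = 0.4888 / 30.60 = 0.01597 h⁻¹

0.0160 h⁻¹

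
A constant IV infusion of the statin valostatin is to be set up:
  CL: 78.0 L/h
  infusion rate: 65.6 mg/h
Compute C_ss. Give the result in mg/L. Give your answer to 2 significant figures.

At steady state Css = R₀ / CL = 65.6 / 78.00 = 0.8410 mg/L

0.84 mg/L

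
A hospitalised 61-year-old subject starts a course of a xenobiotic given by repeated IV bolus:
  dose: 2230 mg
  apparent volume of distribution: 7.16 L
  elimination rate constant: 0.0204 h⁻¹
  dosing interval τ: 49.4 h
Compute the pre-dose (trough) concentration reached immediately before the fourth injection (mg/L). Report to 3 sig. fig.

170 mg/L

C₀ per dose = Dose / Vd = 2230 / 7.16 = 311.5 mg/L
Fraction remaining after one interval: r = e^(−kτ) = e^(−0.02040 × 49.4) = 0.3650
Before dose 4, 3 doses have been given (aged 1τ, 2τ, 3τ).
C_trough = C₀ × (r + r² + … + r^3) = C₀ × r(1−r^3)/(1−r)
        = 311.5 × 0.3650 × (1 − 0.04863) / (1 − 0.3650) = 170.3 mg/L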